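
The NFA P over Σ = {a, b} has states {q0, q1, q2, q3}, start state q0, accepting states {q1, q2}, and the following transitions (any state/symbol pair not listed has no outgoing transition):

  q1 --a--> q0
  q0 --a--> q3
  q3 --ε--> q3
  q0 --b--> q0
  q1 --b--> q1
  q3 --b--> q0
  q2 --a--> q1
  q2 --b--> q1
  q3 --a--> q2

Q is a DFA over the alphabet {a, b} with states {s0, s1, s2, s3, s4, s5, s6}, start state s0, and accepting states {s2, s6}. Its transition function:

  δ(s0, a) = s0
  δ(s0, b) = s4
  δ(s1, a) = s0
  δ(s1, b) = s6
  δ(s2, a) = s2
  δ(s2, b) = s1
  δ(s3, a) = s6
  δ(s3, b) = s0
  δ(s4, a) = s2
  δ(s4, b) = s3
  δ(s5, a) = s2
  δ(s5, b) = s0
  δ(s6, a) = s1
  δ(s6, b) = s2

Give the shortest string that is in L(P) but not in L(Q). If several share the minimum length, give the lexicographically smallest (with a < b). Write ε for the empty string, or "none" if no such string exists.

aa

The string aa is accepted by P but not by Q.
No shorter string lies in the difference, and aa is the lexicographically first length-2 string in L(P) \ L(Q).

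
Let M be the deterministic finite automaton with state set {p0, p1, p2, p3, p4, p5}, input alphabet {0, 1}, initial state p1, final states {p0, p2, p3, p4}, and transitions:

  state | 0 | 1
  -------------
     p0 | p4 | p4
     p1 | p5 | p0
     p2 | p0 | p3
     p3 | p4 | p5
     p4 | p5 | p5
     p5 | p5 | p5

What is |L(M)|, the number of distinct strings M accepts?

3

The useful subgraph on states {p0, p1, p4} is acyclic, so L(M) is finite; the longest accepting path visits 3 useful states, giving maximum string length 2.
Counting accepting paths from p1 by length: 1 of length 1, 2 of length 2. Total 3.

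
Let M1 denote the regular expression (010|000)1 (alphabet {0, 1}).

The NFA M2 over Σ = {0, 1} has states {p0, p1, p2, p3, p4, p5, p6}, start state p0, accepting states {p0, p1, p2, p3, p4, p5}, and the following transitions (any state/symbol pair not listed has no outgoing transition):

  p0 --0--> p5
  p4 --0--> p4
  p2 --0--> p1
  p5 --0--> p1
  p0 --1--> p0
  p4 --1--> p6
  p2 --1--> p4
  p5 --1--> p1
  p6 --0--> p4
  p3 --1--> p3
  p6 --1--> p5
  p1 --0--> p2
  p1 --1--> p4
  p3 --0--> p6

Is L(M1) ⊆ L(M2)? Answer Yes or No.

Yes

Converting the expression M1 to a DFA (subset construction, then merging equivalent states) gives the minimal DFA with states {r0, r1, r2, r3, r4, r5}, start state r0, accepting states {r5} and transitions r0: 0→r1, 1→r2; r1: 0→r3, 1→r3; r2: 0→r2, 1→r2; r3: 0→r4, 1→r2; r4: 0→r2, 1→r5; r5: 0→r2, 1→r2.
Exploring the product automaton M1 × M2 from the start pair (r0, p0), following both machines on each input symbol, reaches 11 state pairs: (r0, p0), (r1, p5), (r2, p0), (r3, p1), (r2, p5), (r4, p2), (r2, p4), (r2, p1), (r5, p4), (r2, p6), (r2, p2).
M1 accepts in {r5} and M2 accepts in {p0, p1, p2, p3, p4, p5}. The reachable pairs whose M1-component is accepting are (r5, p4); in each of them the M2-component is accepting too, so the product for L(M1) \ L(M2) (M1-component accepting, M2-component rejecting) has no reachable accepting pair and the difference is empty.
Hence every string in L(M1) is also in L(M2).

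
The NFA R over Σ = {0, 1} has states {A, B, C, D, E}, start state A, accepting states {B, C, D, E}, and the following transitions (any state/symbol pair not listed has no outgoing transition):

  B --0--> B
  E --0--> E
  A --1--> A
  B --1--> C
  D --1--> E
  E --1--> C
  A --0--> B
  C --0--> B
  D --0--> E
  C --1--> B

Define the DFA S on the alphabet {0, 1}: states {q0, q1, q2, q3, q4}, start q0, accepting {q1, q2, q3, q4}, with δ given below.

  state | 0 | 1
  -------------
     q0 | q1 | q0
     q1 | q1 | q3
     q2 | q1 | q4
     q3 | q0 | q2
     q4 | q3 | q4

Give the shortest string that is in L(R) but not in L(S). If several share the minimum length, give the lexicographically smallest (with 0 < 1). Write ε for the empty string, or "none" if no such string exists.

The string 010 is accepted by R but not by S.
No shorter string lies in the difference, and 010 is the lexicographically first length-3 string in L(R) \ L(S).

010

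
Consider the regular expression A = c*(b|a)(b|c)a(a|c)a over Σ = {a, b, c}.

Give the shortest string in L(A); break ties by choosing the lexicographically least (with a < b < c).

abaaa

By inspection of the expression, no string of length less than 5 matches, and abaaa is the lexicographically first match of length 5.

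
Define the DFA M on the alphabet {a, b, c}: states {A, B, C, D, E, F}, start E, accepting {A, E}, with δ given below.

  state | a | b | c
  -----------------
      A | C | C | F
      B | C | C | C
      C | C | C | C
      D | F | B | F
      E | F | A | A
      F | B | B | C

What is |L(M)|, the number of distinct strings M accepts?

3

The useful subgraph on states {A, E} is acyclic, so L(M) is finite; the longest accepting path visits 2 useful states, giving maximum string length 1.
Counting accepting paths from E by length: 1 of length 0, 2 of length 1. Total 3.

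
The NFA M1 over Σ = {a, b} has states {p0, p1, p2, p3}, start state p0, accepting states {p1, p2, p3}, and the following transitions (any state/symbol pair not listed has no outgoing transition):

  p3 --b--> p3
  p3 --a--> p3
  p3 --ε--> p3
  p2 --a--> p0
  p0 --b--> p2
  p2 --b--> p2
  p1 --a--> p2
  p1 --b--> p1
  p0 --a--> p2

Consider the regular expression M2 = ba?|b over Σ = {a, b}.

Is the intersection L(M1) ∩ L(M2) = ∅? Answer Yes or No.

The string b is accepted by both M1 and M2.
Hence L(M1) ∩ L(M2) ≠ ∅.

No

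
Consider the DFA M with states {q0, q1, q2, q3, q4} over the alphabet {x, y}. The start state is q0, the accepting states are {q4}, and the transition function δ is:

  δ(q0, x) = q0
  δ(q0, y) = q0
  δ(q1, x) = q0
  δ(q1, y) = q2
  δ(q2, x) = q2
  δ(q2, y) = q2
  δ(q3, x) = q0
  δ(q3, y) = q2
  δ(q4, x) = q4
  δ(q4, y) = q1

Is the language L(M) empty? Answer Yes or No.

Yes

The states reachable from the start state are {q0}.
None of the accepting states {q4} is reachable, so no string is accepted and L(M) = ∅.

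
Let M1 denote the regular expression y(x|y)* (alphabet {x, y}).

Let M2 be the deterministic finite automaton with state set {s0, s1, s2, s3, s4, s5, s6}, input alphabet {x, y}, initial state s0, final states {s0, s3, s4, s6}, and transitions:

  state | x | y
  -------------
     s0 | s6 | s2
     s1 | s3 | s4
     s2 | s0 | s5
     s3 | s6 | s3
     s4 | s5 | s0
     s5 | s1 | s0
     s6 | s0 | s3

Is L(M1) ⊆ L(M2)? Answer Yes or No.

No

The string y is in L(M1) but not in L(M2).
So L(M1) ⊄ L(M2).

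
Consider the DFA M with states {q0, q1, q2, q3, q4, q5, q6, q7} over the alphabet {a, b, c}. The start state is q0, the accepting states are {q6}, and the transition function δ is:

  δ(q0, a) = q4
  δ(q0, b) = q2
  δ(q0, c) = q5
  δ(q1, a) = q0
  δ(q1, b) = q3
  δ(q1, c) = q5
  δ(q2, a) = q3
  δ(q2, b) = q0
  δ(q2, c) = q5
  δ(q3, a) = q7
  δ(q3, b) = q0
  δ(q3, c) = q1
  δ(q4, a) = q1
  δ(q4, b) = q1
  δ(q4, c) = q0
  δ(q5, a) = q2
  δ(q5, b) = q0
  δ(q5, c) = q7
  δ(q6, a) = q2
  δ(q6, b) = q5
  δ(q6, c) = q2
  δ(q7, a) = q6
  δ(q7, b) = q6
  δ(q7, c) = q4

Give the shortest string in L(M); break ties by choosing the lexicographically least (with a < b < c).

A breadth-first search from q0 reaches an accepting state first via the path q0 → q5 → q7 → q6 on input cca.
No string of length < 3 is accepted (BFS exhausts all shorter strings without reaching an accepting state), and cca is the lexicographically least accepting string of length 3.

cca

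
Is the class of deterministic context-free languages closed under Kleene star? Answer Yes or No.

No

L = {c aⁿbⁿ : n≥0} ∪ {cc aⁿb²ⁿ : n≥0} is a DCFL (the number of leading c's fixes which ratio the DPDA checks), but L* is not. Every word of L starts with c, so in a factorisation of the string cc aⁱbʲ (i≥1) into words of L each factor begins at one of the two c's: either the whole string is a single word of L (forcing j = 2i), or it splits as c · (c aⁱbʲ) with c ∈ L (take n = 0) and c aⁱbʲ ∈ L (forcing j = i). Thus L* ∩ cca⁺b* = {cc aⁿbⁿ : n≥1} ∪ {cc aⁿb²ⁿ : n≥1}. A DPDA for L* would give one for this intersection with a regular set, and, started from its configuration after reading cc, one for {aⁿbⁿ : n≥1} ∪ {aⁿb²ⁿ : n≥1}, which no deterministic PDA accepts (a DPDA for it would have a single run on aⁿb²ⁿ, accepting after the prefix aⁿbⁿ and accepting again after n more b's; an ordinary PDA that simulates it on a's and b's and, at any moment when it is accepting, may switch to reading only a fresh letter d while feeding each d to the simulation as a b, would accept aⁱbʲdᵏ (k≥1) exactly when both aⁱbʲ and aⁱbʲ⁺ᵏ are in the language, i.e. its language intersected with the regular set a*b*d⁺ would be exactly {aⁿbⁿdⁿ : n≥1} — impossible, since context-free languages are closed under intersection with regular sets and {aⁿbⁿdⁿ} is not context-free). So L* is not a DCFL.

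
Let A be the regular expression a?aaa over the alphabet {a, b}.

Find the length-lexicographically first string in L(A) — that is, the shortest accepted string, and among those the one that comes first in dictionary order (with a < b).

aaa

By inspection of the expression, no string of length less than 3 matches, and aaa is the lexicographically first match of length 3.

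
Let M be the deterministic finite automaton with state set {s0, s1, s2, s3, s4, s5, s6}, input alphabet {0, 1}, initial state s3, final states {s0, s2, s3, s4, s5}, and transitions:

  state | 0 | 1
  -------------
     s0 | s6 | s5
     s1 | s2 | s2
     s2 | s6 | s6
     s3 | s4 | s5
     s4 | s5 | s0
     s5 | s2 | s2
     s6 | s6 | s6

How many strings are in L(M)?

The useful subgraph on states {s0, s2, s3, s4, s5} is acyclic, so L(M) is finite; the longest accepting path visits 5 useful states, giving maximum string length 4.
Counting accepting paths from s3 by length: 1 of length 0, 2 of length 1, 4 of length 2, 3 of length 3, 2 of length 4. Total 12.

12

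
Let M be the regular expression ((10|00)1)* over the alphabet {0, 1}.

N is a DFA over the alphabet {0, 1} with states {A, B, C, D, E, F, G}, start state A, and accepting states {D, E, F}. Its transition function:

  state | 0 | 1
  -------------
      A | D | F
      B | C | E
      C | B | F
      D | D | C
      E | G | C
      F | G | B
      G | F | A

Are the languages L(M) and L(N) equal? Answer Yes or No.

The empty string ε is accepted by M but rejected by N.
So L(M) ≠ L(N).

No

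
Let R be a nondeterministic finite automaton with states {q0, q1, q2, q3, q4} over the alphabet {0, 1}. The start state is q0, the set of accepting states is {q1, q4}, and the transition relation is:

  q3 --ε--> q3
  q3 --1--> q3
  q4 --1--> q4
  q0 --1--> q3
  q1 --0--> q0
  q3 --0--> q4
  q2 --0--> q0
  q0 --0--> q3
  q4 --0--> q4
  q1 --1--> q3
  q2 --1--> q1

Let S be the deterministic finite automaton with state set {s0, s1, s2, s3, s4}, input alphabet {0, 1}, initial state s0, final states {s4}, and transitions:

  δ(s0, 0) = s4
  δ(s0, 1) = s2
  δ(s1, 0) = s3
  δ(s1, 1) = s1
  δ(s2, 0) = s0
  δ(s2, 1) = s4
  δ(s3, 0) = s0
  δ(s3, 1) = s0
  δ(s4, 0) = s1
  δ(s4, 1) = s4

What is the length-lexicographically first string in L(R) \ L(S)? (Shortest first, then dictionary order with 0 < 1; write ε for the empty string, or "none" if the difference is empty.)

00

The string 00 is accepted by R but not by S.
No shorter string lies in the difference, and 00 is the lexicographically first length-2 string in L(R) \ L(S).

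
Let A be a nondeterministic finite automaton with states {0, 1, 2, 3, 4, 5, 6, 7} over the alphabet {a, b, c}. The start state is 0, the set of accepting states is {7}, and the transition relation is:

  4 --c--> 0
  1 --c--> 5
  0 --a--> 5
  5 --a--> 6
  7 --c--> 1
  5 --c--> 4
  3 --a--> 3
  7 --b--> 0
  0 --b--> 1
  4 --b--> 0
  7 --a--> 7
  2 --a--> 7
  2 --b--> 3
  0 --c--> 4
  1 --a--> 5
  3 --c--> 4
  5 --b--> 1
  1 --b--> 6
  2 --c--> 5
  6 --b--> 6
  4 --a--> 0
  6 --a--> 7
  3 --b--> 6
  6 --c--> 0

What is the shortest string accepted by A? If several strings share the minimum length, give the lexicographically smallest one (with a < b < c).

aaa

A breadth-first search from 0 reaches an accepting state first via the path 0 → 5 → 6 → 7 on input aaa.
No string of length < 3 is accepted (BFS exhausts all shorter strings without reaching an accepting state), and aaa is the lexicographically least accepting string of length 3.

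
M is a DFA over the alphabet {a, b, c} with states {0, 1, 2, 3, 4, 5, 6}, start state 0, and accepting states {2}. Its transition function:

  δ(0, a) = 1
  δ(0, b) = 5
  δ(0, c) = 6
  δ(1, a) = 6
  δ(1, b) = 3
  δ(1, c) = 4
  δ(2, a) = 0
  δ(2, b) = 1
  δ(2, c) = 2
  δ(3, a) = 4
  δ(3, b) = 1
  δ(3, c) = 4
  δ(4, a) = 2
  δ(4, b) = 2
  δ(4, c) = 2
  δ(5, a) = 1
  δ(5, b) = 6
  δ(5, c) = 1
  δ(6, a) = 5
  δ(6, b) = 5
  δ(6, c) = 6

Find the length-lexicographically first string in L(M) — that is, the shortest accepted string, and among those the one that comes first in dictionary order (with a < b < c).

aca

A breadth-first search from 0 reaches an accepting state first via the path 0 → 1 → 4 → 2 on input aca.
No string of length < 3 is accepted (BFS exhausts all shorter strings without reaching an accepting state), and aca is the lexicographically least accepting string of length 3.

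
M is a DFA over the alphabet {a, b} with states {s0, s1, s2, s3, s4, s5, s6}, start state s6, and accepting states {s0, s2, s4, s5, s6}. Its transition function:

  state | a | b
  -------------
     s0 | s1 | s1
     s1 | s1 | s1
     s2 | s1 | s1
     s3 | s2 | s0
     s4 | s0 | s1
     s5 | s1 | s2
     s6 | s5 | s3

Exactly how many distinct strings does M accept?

5

The useful subgraph on states {s0, s2, s3, s5, s6} is acyclic, so L(M) is finite; the longest accepting path visits 3 useful states, giving maximum string length 2.
Counting accepting paths from s6 by length: 1 of length 0, 1 of length 1, 3 of length 2. Total 5.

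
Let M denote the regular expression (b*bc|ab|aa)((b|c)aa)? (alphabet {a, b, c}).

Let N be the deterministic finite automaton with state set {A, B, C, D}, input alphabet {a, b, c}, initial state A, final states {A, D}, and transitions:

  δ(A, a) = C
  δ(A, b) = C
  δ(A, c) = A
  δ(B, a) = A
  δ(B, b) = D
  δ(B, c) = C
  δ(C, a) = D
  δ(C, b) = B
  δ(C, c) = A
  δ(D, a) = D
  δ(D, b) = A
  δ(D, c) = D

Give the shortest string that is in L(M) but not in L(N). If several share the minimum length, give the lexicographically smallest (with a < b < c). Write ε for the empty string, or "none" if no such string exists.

The string ab is accepted by M but not by N.
No shorter string lies in the difference, and ab is the lexicographically first length-2 string in L(M) \ L(N).

ab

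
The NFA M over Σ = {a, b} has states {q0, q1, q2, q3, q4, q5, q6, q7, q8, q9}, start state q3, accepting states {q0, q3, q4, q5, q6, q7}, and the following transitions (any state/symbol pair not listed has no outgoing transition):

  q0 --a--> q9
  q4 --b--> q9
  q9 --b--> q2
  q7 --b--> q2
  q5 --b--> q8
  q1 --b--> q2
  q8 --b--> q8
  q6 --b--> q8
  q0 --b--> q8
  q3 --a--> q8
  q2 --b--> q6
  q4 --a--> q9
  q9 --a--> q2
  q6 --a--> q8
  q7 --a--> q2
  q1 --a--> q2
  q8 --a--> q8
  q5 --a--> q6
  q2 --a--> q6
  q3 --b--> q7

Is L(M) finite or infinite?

The useful states (reachable from q3 and able to reach an accepting state) are {q2, q3, q6, q7}.
Restricted to these states the transition graph has no cycle, so every accepting path has bounded length and L is finite.

finite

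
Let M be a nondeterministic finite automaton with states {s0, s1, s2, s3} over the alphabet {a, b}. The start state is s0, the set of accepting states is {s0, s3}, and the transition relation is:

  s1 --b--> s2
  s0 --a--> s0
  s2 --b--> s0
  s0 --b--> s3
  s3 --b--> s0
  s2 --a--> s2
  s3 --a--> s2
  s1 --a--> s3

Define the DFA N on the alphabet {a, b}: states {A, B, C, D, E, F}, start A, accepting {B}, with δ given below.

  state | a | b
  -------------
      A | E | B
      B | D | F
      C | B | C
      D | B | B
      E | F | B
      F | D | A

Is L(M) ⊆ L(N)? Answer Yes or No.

No

The empty string ε is in L(M) but not in L(N).
So L(M) ⊄ L(N).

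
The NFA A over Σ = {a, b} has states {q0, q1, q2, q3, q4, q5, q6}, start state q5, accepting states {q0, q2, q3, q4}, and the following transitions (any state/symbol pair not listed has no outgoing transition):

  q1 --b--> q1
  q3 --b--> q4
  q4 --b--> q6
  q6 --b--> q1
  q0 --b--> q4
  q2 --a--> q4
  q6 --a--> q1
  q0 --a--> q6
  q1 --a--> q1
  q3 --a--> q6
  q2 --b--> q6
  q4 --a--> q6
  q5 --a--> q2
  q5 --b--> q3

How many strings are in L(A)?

4

The useful subgraph on states {q2, q3, q4, q5} is acyclic, so L(A) is finite; the longest accepting path visits 3 useful states, giving maximum string length 2.
Counting accepting paths from q5 by length: 2 of length 1, 2 of length 2. Total 4.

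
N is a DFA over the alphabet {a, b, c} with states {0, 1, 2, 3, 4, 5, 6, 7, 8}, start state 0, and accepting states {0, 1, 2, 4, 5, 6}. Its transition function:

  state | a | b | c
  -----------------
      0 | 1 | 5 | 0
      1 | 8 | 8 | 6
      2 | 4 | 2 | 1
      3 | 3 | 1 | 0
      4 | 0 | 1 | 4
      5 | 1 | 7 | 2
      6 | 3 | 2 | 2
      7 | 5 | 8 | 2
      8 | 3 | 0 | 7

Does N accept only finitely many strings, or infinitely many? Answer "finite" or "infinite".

infinite

State 0 is reachable from the start and can reach an accepting state, and it lies on the cycle 0 → 0.
Traversing that cycle any number of times yields accepted strings of unbounded length, so the language is infinite.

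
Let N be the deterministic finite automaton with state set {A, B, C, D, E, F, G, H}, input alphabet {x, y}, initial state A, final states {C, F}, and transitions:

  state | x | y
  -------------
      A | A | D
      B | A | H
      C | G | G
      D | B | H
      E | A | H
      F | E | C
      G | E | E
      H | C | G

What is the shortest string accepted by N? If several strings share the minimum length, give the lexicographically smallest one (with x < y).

yyx

A breadth-first search from A reaches an accepting state first via the path A → D → H → C on input yyx.
No string of length < 3 is accepted (BFS exhausts all shorter strings without reaching an accepting state), and yyx is the lexicographically least accepting string of length 3.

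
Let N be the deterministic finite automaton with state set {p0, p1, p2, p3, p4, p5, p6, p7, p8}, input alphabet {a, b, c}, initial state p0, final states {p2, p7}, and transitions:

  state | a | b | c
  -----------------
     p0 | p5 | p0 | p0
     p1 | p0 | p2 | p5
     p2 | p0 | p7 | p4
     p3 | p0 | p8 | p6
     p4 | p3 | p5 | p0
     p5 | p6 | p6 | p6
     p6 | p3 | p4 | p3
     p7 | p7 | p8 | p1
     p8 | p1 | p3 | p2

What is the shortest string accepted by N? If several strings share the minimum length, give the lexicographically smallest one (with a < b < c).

A breadth-first search from p0 reaches an accepting state first via the path p0 → p5 → p6 → p3 → p8 → p2 on input aaabc.
No string of length < 5 is accepted (BFS exhausts all shorter strings without reaching an accepting state), and aaabc is the lexicographically least accepting string of length 5.

aaabc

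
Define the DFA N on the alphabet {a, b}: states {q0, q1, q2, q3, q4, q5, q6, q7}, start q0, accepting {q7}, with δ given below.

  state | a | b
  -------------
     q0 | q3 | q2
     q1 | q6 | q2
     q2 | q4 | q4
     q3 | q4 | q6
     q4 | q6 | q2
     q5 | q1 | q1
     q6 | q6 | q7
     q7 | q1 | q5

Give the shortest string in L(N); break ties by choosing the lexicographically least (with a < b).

A breadth-first search from q0 reaches an accepting state first via the path q0 → q3 → q6 → q7 on input abb.
No string of length < 3 is accepted (BFS exhausts all shorter strings without reaching an accepting state), and abb is the lexicographically least accepting string of length 3.

abb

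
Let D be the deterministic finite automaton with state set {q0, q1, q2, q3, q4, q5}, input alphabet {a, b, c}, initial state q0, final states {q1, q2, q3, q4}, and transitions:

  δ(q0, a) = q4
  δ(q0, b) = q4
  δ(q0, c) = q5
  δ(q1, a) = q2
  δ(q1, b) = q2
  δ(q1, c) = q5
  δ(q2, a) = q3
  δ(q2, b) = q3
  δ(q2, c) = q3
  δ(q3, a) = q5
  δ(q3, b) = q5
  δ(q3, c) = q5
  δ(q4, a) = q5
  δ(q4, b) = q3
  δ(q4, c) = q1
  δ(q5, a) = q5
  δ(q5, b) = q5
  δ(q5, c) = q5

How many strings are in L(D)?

22

The useful subgraph on states {q0, q1, q2, q3, q4} is acyclic, so L(D) is finite; the longest accepting path visits 5 useful states, giving maximum string length 4.
Counting accepting paths from q0 by length: 2 of length 1, 4 of length 2, 4 of length 3, 12 of length 4. Total 22.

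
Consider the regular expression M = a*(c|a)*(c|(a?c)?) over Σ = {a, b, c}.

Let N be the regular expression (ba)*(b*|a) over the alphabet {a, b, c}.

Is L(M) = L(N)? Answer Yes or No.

No

The string c is accepted by M but rejected by N.
So L(M) ≠ L(N).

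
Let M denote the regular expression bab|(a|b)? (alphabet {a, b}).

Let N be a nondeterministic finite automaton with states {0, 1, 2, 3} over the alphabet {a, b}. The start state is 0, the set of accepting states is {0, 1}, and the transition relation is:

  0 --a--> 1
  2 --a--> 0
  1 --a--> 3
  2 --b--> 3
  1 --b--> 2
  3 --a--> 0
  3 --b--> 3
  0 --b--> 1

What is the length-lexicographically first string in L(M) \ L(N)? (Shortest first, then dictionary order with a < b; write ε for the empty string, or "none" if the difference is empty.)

The string bab is accepted by M but not by N.
No shorter string lies in the difference, and bab is the lexicographically first length-3 string in L(M) \ L(N).

bab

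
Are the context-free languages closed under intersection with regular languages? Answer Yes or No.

Run a PDA for the context-free language and a DFA for the regular one in parallel (product of finite controls, the PDA's stack unchanged, the DFA advancing only on input moves); the product PDA accepts exactly the intersection. (Intersection of two CFLs, by contrast, can fail to be context-free.)
So the context-free languages are closed under intersection with a regular language.

Yes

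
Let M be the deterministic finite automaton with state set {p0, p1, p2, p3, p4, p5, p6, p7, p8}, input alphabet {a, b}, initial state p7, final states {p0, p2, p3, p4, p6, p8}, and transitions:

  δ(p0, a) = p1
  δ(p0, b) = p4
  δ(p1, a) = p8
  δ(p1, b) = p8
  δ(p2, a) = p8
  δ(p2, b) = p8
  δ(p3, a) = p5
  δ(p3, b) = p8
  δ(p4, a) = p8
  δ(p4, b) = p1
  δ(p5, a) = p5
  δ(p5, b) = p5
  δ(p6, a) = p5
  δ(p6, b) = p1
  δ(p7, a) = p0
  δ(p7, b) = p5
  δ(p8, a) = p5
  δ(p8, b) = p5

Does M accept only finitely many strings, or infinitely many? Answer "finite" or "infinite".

finite

The useful states (reachable from p7 and able to reach an accepting state) are {p0, p1, p4, p7, p8}.
Restricted to these states the transition graph has no cycle, so every accepting path has bounded length and L is finite.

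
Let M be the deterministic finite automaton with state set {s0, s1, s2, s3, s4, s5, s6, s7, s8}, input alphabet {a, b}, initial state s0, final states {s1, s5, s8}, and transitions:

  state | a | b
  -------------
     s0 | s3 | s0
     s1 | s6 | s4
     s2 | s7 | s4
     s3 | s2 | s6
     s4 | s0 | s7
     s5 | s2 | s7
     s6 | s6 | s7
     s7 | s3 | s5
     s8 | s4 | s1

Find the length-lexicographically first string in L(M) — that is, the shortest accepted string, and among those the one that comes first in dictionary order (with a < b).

A breadth-first search from s0 reaches an accepting state first via the path s0 → s3 → s2 → s7 → s5 on input aaab.
No string of length < 4 is accepted (BFS exhausts all shorter strings without reaching an accepting state), and aaab is the lexicographically least accepting string of length 4.

aaab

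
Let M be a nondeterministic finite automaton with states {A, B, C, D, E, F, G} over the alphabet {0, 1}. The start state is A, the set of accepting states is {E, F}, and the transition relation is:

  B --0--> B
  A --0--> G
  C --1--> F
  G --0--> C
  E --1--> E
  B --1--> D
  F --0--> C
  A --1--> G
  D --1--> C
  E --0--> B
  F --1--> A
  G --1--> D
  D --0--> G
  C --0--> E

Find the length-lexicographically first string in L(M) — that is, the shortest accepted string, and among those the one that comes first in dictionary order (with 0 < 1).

A breadth-first search from A reaches an accepting state first via the path A → G → C → E on input 000.
No string of length < 3 is accepted (BFS exhausts all shorter strings without reaching an accepting state), and 000 is the lexicographically least accepting string of length 3.

000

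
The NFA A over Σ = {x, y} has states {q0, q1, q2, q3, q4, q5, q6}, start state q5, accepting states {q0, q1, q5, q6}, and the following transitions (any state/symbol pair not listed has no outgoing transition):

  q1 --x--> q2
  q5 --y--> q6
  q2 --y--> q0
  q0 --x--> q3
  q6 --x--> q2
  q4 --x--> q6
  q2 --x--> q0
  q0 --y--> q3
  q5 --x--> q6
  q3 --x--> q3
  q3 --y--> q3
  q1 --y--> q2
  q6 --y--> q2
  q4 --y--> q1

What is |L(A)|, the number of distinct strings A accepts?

The useful subgraph on states {q0, q2, q5, q6} is acyclic, so L(A) is finite; the longest accepting path visits 4 useful states, giving maximum string length 3.
Counting accepting paths from q5 by length: 1 of length 0, 2 of length 1, 8 of length 3. Total 11.

11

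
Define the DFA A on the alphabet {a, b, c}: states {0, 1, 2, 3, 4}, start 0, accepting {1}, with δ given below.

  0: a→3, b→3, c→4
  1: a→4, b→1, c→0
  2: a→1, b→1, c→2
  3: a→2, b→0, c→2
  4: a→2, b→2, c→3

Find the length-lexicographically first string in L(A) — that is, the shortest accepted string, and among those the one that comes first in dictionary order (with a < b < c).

aaa

A breadth-first search from 0 reaches an accepting state first via the path 0 → 3 → 2 → 1 on input aaa.
No string of length < 3 is accepted (BFS exhausts all shorter strings without reaching an accepting state), and aaa is the lexicographically least accepting string of length 3.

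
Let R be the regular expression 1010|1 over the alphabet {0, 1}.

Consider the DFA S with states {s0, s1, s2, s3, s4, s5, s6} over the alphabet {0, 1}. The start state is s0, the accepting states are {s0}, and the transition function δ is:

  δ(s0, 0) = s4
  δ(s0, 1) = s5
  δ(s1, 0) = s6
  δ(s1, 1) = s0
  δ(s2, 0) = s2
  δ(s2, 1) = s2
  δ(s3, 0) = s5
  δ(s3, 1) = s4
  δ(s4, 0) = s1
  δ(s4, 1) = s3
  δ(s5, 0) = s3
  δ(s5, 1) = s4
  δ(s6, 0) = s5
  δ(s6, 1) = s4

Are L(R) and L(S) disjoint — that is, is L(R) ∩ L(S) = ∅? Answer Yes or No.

Converting the expression R to a DFA (subset construction, then merging equivalent states) gives the minimal DFA with states {r0, r1, r2, r3, r4, r5}, start state r0, accepting states {r2, r5} and transitions r0: 0→r1, 1→r2; r1: 0→r1, 1→r1; r2: 0→r3, 1→r1; r3: 0→r1, 1→r4; r4: 0→r5, 1→r1; r5: 0→r1, 1→r1.
Exploring the product automaton R × S from the start pair (r0, s0), following both machines on each input symbol, reaches 11 state pairs: (r0, s0), (r1, s4), (r2, s5), (r1, s1), (r1, s3), (r3, s3), (r1, s6), (r1, s0), (r1, s5), (r4, s4), (r5, s1).
R accepts in {r2, r5} and S accepts in {s0}; no reachable pair has both components accepting, so no string drives both machines to acceptance simultaneously and L(R) ∩ L(S) = ∅.
So no string is accepted by both, and the intersection is empty.

Yes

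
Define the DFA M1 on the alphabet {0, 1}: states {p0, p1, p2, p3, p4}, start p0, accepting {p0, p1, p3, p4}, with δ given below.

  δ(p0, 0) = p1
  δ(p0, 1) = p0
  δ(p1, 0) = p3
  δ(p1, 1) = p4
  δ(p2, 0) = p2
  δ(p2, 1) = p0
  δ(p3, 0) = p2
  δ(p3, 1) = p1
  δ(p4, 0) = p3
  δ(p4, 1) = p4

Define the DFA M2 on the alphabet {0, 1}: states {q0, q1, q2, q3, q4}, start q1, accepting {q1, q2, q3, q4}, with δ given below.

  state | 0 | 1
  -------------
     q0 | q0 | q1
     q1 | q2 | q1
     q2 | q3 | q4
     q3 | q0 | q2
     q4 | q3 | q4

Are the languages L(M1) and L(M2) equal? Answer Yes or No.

Exploring the product automaton M1 × M2 from the start pair (p0, q1), following both machines on each input symbol, reaches 5 state pairs: (p0, q1), (p1, q2), (p3, q3), (p4, q4), (p2, q0).
M1 accepts in {p0, p1, p3, p4} and M2 accepts in {q1, q2, q3, q4}. In every reachable pair the two components are either both accepting — (p0, q1), (p1, q2), (p3, q3), (p4, q4) — or both non-accepting, so no string is accepted by exactly one of the machines: L(M1) \ L(M2) and L(M2) \ L(M1) are both empty.
Hence every string is accepted by M1 iff it is accepted by M2, and the two languages coincide.

Yes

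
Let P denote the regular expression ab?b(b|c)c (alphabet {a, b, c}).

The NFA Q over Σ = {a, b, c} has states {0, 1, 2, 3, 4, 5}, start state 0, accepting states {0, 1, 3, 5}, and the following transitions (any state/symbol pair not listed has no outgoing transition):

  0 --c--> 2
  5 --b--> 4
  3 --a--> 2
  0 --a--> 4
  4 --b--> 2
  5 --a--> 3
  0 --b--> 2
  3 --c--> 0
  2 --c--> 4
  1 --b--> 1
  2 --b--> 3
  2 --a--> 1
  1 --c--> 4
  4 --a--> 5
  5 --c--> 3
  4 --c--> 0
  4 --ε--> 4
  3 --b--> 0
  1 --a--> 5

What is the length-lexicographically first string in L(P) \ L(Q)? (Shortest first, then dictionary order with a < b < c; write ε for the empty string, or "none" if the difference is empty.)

abbbc

The string abbbc is accepted by P but not by Q.
No shorter string lies in the difference, and abbbc is the lexicographically first length-5 string in L(P) \ L(Q).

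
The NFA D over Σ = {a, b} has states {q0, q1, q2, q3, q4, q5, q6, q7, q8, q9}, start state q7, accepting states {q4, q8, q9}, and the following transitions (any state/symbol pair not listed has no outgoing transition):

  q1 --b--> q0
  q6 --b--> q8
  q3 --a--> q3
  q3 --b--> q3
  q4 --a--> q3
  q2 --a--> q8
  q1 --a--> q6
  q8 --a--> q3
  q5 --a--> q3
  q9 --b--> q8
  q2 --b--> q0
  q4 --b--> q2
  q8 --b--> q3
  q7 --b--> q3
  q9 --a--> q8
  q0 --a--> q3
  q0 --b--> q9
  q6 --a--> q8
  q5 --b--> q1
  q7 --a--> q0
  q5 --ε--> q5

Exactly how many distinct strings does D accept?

The useful subgraph on states {q0, q7, q8, q9} is acyclic, so L(D) is finite; the longest accepting path visits 4 useful states, giving maximum string length 3.
Counting accepting paths from q7 by length: 1 of length 2, 2 of length 3. Total 3.

3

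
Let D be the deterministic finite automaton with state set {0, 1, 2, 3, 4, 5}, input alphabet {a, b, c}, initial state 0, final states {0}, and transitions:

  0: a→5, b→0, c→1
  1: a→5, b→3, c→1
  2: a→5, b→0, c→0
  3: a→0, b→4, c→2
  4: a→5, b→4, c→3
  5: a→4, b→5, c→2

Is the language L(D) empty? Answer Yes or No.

The empty string ε is accepted: the run 0 ends in the accepting state 0.
Since at least one string is accepted, L(D) is not empty.

No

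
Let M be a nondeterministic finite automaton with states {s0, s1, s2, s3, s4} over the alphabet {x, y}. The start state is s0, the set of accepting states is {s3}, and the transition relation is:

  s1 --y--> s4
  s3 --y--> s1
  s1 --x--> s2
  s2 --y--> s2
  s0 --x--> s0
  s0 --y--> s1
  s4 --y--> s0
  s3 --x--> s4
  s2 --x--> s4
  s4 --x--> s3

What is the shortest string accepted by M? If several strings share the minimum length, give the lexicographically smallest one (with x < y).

A breadth-first search from s0 reaches an accepting state first via the path s0 → s1 → s4 → s3 on input yyx.
No string of length < 3 is accepted (BFS exhausts all shorter strings without reaching an accepting state), and yyx is the lexicographically least accepting string of length 3.

yyx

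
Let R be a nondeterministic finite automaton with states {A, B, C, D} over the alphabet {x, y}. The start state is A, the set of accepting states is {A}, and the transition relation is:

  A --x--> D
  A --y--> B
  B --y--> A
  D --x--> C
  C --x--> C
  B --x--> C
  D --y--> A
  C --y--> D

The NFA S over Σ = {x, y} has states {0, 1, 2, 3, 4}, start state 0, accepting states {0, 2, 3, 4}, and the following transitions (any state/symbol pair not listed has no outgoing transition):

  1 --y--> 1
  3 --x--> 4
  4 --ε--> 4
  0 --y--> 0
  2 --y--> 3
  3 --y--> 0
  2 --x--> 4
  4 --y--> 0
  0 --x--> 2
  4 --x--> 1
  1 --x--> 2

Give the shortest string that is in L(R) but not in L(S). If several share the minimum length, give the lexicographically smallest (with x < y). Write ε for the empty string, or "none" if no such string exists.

xxxyy

The string xxxyy is accepted by R but not by S.
No shorter string lies in the difference, and xxxyy is the lexicographically first length-5 string in L(R) \ L(S).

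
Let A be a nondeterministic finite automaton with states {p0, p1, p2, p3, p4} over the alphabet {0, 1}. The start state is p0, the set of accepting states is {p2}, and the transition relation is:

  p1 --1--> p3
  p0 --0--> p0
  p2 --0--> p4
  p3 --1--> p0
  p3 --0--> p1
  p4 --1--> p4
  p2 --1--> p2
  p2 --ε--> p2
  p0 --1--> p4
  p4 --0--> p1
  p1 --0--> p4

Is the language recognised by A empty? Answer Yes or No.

The states reachable from the start state are {p0, p1, p3, p4}.
None of the accepting states {p2} is reachable, so no string is accepted and L(A) = ∅.

Yes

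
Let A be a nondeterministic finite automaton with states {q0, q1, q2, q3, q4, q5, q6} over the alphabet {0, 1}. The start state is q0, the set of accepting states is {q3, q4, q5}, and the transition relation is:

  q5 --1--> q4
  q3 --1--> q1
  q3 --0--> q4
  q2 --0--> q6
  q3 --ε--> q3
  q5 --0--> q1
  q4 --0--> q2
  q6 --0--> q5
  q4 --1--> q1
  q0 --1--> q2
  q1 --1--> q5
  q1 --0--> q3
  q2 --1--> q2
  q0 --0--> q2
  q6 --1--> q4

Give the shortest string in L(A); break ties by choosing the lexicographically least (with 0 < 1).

A breadth-first search from q0 reaches an accepting state first via the path q0 → q2 → q6 → q5 on input 000.
No string of length < 3 is accepted (BFS exhausts all shorter strings without reaching an accepting state), and 000 is the lexicographically least accepting string of length 3.

000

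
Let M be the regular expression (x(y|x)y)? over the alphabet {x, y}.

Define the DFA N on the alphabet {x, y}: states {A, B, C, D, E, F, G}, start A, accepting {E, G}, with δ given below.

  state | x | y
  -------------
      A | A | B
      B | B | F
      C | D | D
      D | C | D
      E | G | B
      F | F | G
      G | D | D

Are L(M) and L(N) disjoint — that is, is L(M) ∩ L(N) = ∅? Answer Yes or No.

Converting the expression M to a DFA (subset construction, then merging equivalent states) gives the minimal DFA with states {m0, m1, m2, m3, m4}, start state m0, accepting states {m0, m4} and transitions m0: x→m1, y→m2; m1: x→m3, y→m3; m2: x→m2, y→m2; m3: x→m2, y→m4; m4: x→m2, y→m2.
Exploring the product automaton M × N from the start pair (m0, A), following both machines on each input symbol, reaches 12 state pairs: (m0, A), (m1, A), (m2, B), (m3, A), (m3, B), (m2, F), (m2, A), (m4, B), (m4, F), (m2, G), (m2, D), (m2, C).
M accepts in {m0, m4} and N accepts in {E, G}; no reachable pair has both components accepting, so no string drives both machines to acceptance simultaneously and L(M) ∩ L(N) = ∅.
So no string is accepted by both, and the intersection is empty.

Yes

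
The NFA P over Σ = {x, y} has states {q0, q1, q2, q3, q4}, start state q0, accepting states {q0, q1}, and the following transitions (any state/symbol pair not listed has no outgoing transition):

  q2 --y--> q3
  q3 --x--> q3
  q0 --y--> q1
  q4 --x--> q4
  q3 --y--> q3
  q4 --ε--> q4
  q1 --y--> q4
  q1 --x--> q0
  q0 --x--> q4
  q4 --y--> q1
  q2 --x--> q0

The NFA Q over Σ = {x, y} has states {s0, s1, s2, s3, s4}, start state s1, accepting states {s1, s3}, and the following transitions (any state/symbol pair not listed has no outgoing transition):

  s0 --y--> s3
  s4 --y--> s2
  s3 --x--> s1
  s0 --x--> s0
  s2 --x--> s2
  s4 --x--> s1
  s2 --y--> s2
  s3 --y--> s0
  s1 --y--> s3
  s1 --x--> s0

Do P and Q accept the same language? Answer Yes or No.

Yes

Exploring the product automaton P × Q from the start pair (q0, s1), following both machines on each input symbol, reaches 3 state pairs: (q0, s1), (q4, s0), (q1, s3).
P accepts in {q0, q1} and Q accepts in {s1, s3}. In every reachable pair the two components are either both accepting — (q0, s1), (q1, s3) — or both non-accepting, so no string is accepted by exactly one of the machines: L(P) \ L(Q) and L(Q) \ L(P) are both empty.
Hence every string is accepted by P iff it is accepted by Q, and the two languages coincide.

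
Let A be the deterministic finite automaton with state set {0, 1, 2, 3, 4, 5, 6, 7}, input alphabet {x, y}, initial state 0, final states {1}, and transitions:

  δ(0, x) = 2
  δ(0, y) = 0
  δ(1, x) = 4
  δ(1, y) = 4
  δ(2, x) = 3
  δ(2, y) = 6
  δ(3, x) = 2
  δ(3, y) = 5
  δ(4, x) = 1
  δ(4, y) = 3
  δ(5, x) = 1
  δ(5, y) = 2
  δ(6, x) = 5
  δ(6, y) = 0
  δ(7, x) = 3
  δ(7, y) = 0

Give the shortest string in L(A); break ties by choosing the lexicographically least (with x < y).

xxyx

A breadth-first search from 0 reaches an accepting state first via the path 0 → 2 → 3 → 5 → 1 on input xxyx.
No string of length < 4 is accepted (BFS exhausts all shorter strings without reaching an accepting state), and xxyx is the lexicographically least accepting string of length 4.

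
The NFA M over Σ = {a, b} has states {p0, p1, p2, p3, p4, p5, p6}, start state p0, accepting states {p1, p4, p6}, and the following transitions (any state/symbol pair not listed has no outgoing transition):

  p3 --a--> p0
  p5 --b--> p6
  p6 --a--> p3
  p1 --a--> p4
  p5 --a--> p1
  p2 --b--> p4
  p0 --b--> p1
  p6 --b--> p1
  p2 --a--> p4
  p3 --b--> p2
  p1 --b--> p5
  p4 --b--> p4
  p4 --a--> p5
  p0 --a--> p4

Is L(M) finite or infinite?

infinite

State p4 is reachable from the start and can reach an accepting state, and it lies on the cycle p4 → p4.
Traversing that cycle any number of times yields accepted strings of unbounded length, so the language is infinite.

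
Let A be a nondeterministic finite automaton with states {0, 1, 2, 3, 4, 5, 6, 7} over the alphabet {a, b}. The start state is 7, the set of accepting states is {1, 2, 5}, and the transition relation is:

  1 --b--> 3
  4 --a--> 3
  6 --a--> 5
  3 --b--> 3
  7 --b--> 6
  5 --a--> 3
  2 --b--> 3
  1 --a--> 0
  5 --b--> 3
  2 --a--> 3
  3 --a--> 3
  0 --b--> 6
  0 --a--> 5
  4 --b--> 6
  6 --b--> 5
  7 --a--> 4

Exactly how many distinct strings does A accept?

The useful subgraph on states {4, 5, 6, 7} is acyclic, so L(A) is finite; the longest accepting path visits 4 useful states, giving maximum string length 3.
Counting accepting paths from 7 by length: 2 of length 2, 2 of length 3. Total 4.

4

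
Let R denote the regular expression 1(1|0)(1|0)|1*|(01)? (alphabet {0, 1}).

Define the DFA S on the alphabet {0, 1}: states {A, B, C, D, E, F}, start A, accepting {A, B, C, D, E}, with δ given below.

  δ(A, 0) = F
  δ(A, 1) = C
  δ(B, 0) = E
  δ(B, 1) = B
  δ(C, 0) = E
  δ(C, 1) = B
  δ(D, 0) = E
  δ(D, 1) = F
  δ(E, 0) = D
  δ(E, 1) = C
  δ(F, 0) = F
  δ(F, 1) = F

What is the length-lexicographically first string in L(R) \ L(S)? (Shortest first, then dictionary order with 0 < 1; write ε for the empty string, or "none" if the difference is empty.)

The string 01 is accepted by R but not by S.
No shorter string lies in the difference, and 01 is the lexicographically first length-2 string in L(R) \ L(S).

01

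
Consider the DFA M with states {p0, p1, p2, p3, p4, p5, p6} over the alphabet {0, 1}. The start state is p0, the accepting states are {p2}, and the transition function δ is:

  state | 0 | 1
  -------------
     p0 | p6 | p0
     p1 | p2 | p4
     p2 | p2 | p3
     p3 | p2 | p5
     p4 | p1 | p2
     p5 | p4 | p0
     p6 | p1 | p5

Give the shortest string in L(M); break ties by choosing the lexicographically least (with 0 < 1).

000

A breadth-first search from p0 reaches an accepting state first via the path p0 → p6 → p1 → p2 on input 000.
No string of length < 3 is accepted (BFS exhausts all shorter strings without reaching an accepting state), and 000 is the lexicographically least accepting string of length 3.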